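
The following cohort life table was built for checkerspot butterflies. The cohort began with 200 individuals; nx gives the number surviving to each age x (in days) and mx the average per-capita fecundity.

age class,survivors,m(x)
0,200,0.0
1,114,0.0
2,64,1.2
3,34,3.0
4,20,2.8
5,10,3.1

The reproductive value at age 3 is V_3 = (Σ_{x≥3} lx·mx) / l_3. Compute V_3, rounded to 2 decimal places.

lx = nx/n0 = nx/200: 1, 0.57, 0.32, 0.17, 0.1, 0.05
lx·mx for x ≥ 3: 0.51, 0.28, 0.155 → sum = 0.945
V_3 = 0.945 / l_3 = 0.945 / 0.17 = 5.558824… → 5.56

5.56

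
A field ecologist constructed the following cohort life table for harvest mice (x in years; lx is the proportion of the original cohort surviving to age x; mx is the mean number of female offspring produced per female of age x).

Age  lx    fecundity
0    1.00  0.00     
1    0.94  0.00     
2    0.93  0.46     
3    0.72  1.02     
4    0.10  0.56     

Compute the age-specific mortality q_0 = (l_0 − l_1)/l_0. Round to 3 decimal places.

q_0 = (l_0 − l_1) / l_0 = (1 − 0.94) / 1
     = 0.06 / 1 = 0.06 → 0.060

0.060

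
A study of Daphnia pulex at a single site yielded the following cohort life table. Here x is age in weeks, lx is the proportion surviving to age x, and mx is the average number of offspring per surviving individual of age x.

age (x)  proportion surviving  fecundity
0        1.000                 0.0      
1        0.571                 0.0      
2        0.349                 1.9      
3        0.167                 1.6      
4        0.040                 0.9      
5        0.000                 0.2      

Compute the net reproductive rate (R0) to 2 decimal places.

lx·mx by age: 0, 0, 0.6631, 0.2672, 0.036, 0
R0 = Σ lx·mx = 0.9663 → 0.97

0.97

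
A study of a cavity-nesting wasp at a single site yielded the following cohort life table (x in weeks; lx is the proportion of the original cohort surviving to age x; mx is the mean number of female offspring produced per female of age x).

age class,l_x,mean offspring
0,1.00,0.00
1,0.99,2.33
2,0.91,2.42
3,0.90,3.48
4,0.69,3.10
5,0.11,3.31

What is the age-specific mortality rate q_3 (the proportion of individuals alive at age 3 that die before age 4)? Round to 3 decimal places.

q_3 = (l_3 − l_4) / l_3 = (0.9 − 0.69) / 0.9
     = 0.21 / 0.9 = 0.233333… → 0.233

0.233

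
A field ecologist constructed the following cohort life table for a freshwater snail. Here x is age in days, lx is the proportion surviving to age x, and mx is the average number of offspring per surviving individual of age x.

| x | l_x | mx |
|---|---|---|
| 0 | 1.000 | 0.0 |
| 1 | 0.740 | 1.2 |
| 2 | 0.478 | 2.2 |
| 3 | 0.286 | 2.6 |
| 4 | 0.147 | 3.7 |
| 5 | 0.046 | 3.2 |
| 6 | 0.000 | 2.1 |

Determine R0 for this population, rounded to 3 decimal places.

3.374

lx·mx by age: 0, 0.888, 1.0516, 0.7436, 0.5439, 0.1472, 0
R0 = Σ lx·mx = 3.3743 → 3.374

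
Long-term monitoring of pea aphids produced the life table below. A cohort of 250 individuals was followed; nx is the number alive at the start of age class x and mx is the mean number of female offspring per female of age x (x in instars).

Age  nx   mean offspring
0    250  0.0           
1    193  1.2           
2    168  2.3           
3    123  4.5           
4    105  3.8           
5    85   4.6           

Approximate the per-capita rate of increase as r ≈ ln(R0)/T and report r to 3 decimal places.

lx = nx/n0 = nx/250: 1, 0.772, 0.672, 0.492, 0.42, 0.34
R0 = Σ lx·mx = 0 + 0.9264 + 1.5456 + 2.214 + 1.596 + 1.564 = 7.846
Σ x·lx·mx = 24.8636; T = 24.8636/7.846 = 3.16895…
r ≈ ln(R0)/T = ln(7.846)/3.16895… = 0.65006… → 0.650

0.650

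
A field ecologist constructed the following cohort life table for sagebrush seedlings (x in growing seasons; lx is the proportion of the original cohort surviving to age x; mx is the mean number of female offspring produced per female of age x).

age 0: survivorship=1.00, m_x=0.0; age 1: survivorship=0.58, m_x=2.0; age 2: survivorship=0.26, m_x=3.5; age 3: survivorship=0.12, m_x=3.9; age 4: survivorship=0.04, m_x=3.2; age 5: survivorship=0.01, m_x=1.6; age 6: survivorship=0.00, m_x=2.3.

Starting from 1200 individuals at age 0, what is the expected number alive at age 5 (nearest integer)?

12

Expected survivors = N0 · l_5 = 1200 × 0.01 = 12 → 12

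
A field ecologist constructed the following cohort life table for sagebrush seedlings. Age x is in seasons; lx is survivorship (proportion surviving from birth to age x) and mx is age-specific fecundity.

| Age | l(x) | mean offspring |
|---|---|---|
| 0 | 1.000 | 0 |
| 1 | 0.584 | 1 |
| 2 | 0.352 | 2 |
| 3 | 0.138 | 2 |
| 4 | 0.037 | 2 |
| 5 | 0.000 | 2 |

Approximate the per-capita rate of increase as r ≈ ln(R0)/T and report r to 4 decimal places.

R0 = Σ lx·mx = 0 + 0.584 + 0.704 + 0.276 + 0.074 + 0 = 1.638
Σ x·lx·mx = 3.116; T = 3.116/1.638 = 1.90232…
r ≈ ln(R0)/T = ln(1.638)/1.90232… = 0.259407… → 0.2594

0.2594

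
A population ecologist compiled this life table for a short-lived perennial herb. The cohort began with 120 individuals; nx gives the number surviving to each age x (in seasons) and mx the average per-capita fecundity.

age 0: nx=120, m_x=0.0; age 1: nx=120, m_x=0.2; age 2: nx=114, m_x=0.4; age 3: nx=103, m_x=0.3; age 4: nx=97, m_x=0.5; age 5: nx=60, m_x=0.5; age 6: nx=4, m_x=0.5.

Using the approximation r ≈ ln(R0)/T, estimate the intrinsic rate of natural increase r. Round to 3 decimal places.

0.132

lx = nx/n0 = nx/120: 1, 1, 0.95, 0.85833…, 0.80833…, 0.5, 0.03333…
R0 = Σ lx·mx = 0 + 0.2 + 0.38 + 0.2575… + 0.40417… + 0.25 + 0.01667… = 1.508333…
Σ x·lx·mx = 4.699167…; T = 4.699167…/1.508333… = 3.11547…
r ≈ ln(R0)/T = ln(1.508333…)/3.11547… = 0.13192… → 0.132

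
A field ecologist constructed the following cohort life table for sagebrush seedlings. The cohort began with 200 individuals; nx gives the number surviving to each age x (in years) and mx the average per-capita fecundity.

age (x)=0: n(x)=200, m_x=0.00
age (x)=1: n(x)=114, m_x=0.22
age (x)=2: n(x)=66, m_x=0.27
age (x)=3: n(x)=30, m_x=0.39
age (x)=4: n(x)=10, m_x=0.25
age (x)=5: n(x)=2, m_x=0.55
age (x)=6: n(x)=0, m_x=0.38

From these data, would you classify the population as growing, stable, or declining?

lx = nx/n0 = nx/200: 1, 0.57, 0.33, 0.15, 0.05, 0.01, 0
R0 = Σ lx·mx = 0 + 0.1254 + 0.0891 + 0.0585 + 0.0125 + 0.0055 + 0 = 0.291
R0 < 1, so the population is declining.

declining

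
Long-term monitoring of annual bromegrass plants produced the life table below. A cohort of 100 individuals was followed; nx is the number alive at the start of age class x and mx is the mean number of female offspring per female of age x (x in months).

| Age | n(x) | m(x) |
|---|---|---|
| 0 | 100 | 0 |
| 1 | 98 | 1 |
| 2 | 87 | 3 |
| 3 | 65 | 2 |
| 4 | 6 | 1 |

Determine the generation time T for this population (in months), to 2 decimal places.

lx = nx/n0 = nx/100: 1, 0.98, 0.87, 0.65, 0.06
lx·mx: 0, 0.98, 2.61, 1.3, 0.06 → R0 = 4.95
x·lx·mx: 0, 0.98, 5.22, 3.9, 0.24 → Σ = 10.34
T = 10.34 / 4.95 = 2.088889… → 2.09

2.09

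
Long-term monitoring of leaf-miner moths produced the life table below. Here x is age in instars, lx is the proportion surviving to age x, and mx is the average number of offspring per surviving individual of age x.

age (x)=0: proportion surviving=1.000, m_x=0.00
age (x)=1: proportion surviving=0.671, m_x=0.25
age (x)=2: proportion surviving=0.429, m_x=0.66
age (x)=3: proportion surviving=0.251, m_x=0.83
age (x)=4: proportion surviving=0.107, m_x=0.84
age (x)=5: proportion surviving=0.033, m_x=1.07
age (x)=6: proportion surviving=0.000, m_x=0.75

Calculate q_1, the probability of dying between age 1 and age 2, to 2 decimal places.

0.36

q_1 = (l_1 − l_2) / l_1 = (0.671 − 0.429) / 0.671
     = 0.242 / 0.671 = 0.360656… → 0.36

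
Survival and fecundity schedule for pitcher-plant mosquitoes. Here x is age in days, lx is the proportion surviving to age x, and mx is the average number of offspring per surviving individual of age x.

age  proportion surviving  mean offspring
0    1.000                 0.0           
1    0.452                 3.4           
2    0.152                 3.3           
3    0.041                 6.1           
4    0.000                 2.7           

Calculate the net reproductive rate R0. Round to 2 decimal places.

lx·mx by age: 0, 1.5368, 0.5016, 0.2501, 0
R0 = Σ lx·mx = 2.2885 → 2.29

2.29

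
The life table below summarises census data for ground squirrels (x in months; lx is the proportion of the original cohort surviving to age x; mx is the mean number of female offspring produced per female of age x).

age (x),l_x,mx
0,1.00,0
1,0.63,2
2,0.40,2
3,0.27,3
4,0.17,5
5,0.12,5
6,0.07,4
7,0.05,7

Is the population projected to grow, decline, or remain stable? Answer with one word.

growing

R0 = Σ lx·mx = 0 + 1.26 + 0.8 + 0.81 + 0.85 + 0.6 + 0.28 + 0.35 = 4.95
R0 > 1, so the population is growing.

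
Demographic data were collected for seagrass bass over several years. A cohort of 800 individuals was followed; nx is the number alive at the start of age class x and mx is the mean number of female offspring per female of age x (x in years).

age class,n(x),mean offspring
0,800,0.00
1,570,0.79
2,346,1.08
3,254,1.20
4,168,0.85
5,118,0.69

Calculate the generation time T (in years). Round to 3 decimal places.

lx = nx/n0 = nx/800: 1, 0.7125, 0.4325, 0.3175, 0.21, 0.1475
lx·mx: 0, 0.562875, 0.4671, 0.381, 0.1785, 0.101775 → R0 = 1.69125
x·lx·mx: 0, 0.562875, 0.9342, 1.143, 0.714, 0.508875 → Σ = 3.86295
T = 3.86295 / 1.69125 = 2.28408… → 2.284

2.284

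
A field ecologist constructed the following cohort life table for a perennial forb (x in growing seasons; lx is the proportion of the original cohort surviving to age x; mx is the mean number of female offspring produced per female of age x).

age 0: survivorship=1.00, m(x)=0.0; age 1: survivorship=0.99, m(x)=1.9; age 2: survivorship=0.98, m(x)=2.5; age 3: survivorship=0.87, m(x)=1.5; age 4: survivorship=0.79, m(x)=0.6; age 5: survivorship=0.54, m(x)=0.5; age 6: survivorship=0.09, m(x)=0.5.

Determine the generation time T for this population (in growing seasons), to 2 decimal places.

2.21

lx·mx: 0, 1.881, 2.45, 1.305, 0.474, 0.27, 0.045 → R0 = 6.425
x·lx·mx: 0, 1.881, 4.9, 3.915, 1.896, 1.35, 0.27 → Σ = 14.212
T = 14.212 / 6.425 = 2.211984… → 2.21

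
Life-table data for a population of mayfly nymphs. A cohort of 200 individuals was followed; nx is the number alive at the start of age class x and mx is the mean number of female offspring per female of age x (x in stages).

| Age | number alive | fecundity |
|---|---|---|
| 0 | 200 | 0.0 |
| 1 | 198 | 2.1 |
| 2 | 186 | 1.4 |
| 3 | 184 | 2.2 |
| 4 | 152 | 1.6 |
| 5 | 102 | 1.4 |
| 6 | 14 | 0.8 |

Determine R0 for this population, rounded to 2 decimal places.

7.39

lx = nx/n0 = nx/200: 1, 0.99, 0.93, 0.92, 0.76, 0.51, 0.07
lx·mx by age: 0, 2.079, 1.302, 2.024, 1.216, 0.714, 0.056
R0 = Σ lx·mx = 7.391 → 7.39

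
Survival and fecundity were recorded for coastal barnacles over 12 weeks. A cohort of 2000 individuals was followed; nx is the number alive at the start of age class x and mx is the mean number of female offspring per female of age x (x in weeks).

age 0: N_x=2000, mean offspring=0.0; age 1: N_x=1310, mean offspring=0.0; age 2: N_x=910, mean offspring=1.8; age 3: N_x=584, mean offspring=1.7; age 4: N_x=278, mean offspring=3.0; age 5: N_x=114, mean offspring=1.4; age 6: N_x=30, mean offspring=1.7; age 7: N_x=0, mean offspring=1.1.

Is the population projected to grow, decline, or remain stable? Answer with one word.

growing

lx = nx/n0 = nx/2000: 1, 0.655, 0.455, 0.292, 0.139, 0.057, 0.015, 0
R0 = Σ lx·mx = 0 + 0 + 0.819 + 0.4964 + 0.417 + 0.0798 + 0.0255 + 0 = 1.8377
R0 > 1, so the population is growing.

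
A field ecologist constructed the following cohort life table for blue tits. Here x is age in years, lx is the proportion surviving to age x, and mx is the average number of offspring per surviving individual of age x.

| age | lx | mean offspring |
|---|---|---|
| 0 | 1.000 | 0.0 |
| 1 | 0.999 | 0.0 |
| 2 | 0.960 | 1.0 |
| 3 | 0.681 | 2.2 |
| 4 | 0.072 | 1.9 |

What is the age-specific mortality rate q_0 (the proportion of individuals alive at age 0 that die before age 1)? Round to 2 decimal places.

q_0 = (l_0 − l_1) / l_0 = (1 − 0.999) / 1
     = 0.001 / 1 = 0.001 → 0.00

0.00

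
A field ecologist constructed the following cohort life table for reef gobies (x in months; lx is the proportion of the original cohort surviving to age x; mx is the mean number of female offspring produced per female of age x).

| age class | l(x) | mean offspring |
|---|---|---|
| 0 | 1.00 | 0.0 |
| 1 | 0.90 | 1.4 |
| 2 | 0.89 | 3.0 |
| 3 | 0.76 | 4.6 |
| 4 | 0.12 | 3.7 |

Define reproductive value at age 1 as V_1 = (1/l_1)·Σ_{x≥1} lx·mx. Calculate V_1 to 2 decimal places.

lx·mx for x ≥ 1: 1.26, 2.67, 3.496, 0.444 → sum = 7.87
V_1 = 7.87 / l_1 = 7.87 / 0.9 = 8.744444… → 8.74

8.74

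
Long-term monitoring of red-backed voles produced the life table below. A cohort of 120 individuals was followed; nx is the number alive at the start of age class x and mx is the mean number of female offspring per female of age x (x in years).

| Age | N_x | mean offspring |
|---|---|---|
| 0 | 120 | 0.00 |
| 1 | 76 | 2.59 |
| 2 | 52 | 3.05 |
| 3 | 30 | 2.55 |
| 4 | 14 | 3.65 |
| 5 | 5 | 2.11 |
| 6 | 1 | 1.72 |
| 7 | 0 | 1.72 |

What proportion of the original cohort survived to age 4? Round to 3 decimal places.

l_4 = n_4/n_0 = 14/120 = 0.116667… → 0.117

0.117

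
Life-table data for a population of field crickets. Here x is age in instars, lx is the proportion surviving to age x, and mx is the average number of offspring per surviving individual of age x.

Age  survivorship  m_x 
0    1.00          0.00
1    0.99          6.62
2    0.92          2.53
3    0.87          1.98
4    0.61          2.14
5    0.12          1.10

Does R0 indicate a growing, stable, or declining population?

R0 = Σ lx·mx = 0 + 6.5538 + 2.3276 + 1.7226 + 1.3054 + 0.132 = 12.0414
R0 > 1, so the population is growing.

growing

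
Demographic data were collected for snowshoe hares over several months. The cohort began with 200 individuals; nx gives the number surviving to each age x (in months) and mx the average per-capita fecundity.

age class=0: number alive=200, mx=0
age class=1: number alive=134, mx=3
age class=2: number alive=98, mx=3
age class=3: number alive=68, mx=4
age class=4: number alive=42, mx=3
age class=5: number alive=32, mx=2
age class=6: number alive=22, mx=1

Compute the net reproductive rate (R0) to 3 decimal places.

5.900

lx = nx/n0 = nx/200: 1, 0.67, 0.49, 0.34, 0.21, 0.16, 0.11
lx·mx by age: 0, 2.01, 1.47, 1.36, 0.63, 0.32, 0.11
R0 = Σ lx·mx = 5.9 → 5.900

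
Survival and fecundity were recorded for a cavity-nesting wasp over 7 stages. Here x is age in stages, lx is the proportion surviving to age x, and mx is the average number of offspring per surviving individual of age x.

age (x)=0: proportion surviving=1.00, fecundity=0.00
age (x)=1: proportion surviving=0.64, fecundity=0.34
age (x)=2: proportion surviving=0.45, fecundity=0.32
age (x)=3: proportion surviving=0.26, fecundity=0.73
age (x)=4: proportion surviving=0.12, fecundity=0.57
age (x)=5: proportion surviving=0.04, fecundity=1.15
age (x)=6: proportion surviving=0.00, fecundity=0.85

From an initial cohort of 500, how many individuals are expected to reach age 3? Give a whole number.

130

Expected survivors = N0 · l_3 = 500 × 0.26 = 130 → 130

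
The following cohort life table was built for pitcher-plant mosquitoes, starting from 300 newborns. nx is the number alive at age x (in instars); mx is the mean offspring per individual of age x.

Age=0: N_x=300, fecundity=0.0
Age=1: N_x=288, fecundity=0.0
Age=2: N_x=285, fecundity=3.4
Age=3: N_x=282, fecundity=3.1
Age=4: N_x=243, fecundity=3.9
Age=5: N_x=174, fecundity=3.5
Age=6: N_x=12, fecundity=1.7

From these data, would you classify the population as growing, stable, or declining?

lx = nx/n0 = nx/300: 1, 0.96, 0.95, 0.94, 0.81, 0.58, 0.04
R0 = Σ lx·mx = 0 + 0 + 3.23 + 2.914 + 3.159 + 2.03 + 0.068 = 11.401
R0 > 1, so the population is growing.

growing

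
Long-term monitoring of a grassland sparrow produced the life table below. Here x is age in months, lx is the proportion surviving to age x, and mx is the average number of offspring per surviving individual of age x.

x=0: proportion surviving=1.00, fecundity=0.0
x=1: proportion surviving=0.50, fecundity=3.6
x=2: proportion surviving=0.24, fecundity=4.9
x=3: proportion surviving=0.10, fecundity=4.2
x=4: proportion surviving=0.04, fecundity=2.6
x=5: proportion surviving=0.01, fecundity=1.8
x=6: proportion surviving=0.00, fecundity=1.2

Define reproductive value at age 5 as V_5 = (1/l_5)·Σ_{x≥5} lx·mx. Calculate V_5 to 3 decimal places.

1.800

lx·mx for x ≥ 5: 0.018, 0 → sum = 0.018
V_5 = 0.018 / l_5 = 0.018 / 0.01 = 1.8 → 1.800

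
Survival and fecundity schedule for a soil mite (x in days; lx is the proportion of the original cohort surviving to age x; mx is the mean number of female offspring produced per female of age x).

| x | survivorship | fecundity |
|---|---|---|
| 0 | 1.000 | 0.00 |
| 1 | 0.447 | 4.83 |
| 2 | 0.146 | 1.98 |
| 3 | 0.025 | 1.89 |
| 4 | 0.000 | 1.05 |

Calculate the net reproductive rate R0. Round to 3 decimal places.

2.495

lx·mx by age: 0, 2.15901, 0.28908, 0.04725, 0
R0 = Σ lx·mx = 2.49534 → 2.495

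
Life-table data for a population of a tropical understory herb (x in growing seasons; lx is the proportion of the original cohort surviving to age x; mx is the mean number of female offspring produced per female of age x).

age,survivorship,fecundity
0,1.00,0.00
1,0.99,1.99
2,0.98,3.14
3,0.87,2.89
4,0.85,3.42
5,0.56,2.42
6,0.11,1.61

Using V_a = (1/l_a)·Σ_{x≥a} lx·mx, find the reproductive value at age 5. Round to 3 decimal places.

lx·mx for x ≥ 5: 1.3552, 0.1771 → sum = 1.5323
V_5 = 1.5323 / l_5 = 1.5323 / 0.56 = 2.73625 → 2.736

2.736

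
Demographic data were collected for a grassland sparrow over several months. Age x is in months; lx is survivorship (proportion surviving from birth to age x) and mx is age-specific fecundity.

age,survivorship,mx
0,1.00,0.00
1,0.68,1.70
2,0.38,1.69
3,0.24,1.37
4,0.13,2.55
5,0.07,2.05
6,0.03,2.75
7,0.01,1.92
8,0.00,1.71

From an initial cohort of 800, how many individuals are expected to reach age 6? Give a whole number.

24

Expected survivors = N0 · l_6 = 800 × 0.03 = 24 → 24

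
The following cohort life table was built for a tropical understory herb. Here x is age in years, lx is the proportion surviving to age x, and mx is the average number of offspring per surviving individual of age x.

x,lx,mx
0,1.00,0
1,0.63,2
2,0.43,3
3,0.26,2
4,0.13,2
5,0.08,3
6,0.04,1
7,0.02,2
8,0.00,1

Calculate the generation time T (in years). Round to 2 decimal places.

lx·mx: 0, 1.26, 1.29, 0.52, 0.26, 0.24, 0.04, 0.04, 0 → R0 = 3.65
x·lx·mx: 0, 1.26, 2.58, 1.56, 1.04, 1.2, 0.24, 0.28, 0 → Σ = 8.16
T = 8.16 / 3.65 = 2.235616… → 2.24

2.24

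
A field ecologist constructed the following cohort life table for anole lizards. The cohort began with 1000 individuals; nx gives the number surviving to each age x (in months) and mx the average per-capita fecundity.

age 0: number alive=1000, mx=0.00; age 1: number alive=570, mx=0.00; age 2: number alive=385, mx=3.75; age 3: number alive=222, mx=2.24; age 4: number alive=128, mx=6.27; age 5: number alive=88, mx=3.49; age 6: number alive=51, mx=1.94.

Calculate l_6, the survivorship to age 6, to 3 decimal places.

l_6 = n_6/n_0 = 51/1000 = 0.051 → 0.051

0.051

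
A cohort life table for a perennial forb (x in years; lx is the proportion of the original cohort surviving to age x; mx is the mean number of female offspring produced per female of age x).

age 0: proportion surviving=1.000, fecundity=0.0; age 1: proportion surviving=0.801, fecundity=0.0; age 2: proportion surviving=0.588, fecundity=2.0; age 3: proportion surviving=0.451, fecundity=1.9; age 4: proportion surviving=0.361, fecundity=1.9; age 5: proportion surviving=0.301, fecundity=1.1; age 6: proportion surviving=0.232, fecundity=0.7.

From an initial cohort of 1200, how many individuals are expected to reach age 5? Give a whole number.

361

Expected survivors = N0 · l_5 = 1200 × 0.301 = 361.2 → 361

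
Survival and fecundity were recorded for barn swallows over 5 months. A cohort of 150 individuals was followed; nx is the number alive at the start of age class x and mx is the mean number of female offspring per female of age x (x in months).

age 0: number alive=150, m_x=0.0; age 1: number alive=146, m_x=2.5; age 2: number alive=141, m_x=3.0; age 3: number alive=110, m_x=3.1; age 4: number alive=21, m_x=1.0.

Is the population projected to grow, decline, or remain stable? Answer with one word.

growing

lx = nx/n0 = nx/150: 1, 0.97333…, 0.94, 0.73333…, 0.14
R0 = Σ lx·mx = 0 + 2.433333… + 2.82 + 2.273333… + 0.14 = 7.666667…
R0 > 1, so the population is growing.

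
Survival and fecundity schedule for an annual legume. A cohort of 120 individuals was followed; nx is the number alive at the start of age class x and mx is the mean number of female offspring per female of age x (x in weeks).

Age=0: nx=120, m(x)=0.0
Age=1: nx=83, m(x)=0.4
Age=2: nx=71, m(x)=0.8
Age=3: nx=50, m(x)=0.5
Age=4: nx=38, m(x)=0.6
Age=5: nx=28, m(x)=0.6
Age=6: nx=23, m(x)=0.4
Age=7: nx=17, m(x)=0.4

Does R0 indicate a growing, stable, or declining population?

growing

lx = nx/n0 = nx/120: 1, 0.69167…, 0.59167…, 0.41667…, 0.31667…, 0.23333…, 0.19167…, 0.14167…
R0 = Σ lx·mx = 0 + 0.276667… + 0.473333… + 0.208333… + 0.19… + 0.14… + 0.076667… + 0.056667… = 1.421667…
R0 > 1, so the population is growing.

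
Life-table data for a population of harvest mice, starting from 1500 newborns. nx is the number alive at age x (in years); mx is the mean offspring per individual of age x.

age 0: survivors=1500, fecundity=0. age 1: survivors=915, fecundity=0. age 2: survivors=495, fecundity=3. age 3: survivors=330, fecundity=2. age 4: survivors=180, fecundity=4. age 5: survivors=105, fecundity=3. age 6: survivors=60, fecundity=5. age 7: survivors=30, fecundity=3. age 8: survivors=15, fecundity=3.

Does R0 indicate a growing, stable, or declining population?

lx = nx/n0 = nx/1500: 1, 0.61, 0.33, 0.22, 0.12, 0.07, 0.04, 0.02, 0.01
R0 = Σ lx·mx = 0 + 0 + 0.99 + 0.44 + 0.48 + 0.21 + 0.2 + 0.06 + 0.03 = 2.41
R0 > 1, so the population is growing.

growing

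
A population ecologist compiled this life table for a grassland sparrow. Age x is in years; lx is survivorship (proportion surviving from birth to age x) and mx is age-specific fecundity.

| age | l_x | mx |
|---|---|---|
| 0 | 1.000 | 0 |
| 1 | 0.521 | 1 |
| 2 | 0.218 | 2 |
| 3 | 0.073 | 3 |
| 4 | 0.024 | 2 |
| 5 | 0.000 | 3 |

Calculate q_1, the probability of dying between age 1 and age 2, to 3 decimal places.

q_1 = (l_1 − l_2) / l_1 = (0.521 − 0.218) / 0.521
     = 0.303 / 0.521 = 0.581574… → 0.582

0.582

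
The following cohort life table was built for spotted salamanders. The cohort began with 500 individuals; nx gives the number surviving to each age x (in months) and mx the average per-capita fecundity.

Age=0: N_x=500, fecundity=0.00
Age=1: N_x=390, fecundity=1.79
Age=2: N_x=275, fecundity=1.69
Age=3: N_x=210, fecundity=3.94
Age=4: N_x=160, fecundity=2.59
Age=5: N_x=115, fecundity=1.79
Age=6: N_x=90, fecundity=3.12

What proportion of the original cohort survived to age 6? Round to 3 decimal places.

l_6 = n_6/n_0 = 90/500 = 0.18 → 0.180

0.180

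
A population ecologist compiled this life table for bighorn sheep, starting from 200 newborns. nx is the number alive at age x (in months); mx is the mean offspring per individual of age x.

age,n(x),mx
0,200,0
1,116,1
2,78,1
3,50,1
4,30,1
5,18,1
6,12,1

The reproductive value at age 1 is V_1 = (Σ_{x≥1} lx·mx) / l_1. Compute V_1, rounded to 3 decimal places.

lx = nx/n0 = nx/200: 1, 0.58, 0.39, 0.25, 0.15, 0.09, 0.06
lx·mx for x ≥ 1: 0.58, 0.39, 0.25, 0.15, 0.09, 0.06 → sum = 1.52
V_1 = 1.52 / l_1 = 1.52 / 0.58 = 2.62069… → 2.621

2.621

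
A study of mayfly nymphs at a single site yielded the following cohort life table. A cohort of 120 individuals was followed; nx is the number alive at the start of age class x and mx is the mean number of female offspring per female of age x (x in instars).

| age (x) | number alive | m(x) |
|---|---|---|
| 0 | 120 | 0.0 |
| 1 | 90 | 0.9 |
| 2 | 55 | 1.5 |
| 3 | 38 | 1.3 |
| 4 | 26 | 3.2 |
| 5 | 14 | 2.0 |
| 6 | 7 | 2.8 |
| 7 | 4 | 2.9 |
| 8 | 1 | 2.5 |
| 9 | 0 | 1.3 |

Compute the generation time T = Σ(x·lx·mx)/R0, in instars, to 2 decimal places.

3.03

lx = nx/n0 = nx/120: 1, 0.75, 0.45833…, 0.31667…, 0.21667…, 0.11667…, 0.05833…, 0.03333…, 0.00833…, 0
lx·mx: 0, 0.675, 0.6875…, 0.411667…, 0.693333…, 0.233333…, 0.163333…, 0.096667…, 0.020833…, 0 → R0 = 2.981667…
x·lx·mx: 0, 0.675, 1.375…, 1.235…, 2.773333…, 1.166667…, 0.98…, 0.676667…, 0.166667…, 0 → Σ = 9.048333…
T = 9.048333… / 2.981667… = 3.034656… → 3.03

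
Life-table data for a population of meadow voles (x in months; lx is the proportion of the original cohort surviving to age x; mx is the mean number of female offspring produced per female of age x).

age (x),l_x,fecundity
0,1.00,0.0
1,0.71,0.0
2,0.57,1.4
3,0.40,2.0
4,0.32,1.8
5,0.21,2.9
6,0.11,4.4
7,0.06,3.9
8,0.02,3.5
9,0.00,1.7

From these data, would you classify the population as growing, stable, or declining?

growing

R0 = Σ lx·mx = 0 + 0 + 0.798 + 0.8 + 0.576 + 0.609 + 0.484 + 0.234 + 0.07 + 0 = 3.571
R0 > 1, so the population is growing.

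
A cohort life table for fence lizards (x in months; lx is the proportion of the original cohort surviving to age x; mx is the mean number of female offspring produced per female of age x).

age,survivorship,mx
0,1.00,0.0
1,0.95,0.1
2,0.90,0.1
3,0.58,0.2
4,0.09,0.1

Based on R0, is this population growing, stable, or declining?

R0 = Σ lx·mx = 0 + 0.095 + 0.09 + 0.116 + 0.009 = 0.31
R0 < 1, so the population is declining.

declining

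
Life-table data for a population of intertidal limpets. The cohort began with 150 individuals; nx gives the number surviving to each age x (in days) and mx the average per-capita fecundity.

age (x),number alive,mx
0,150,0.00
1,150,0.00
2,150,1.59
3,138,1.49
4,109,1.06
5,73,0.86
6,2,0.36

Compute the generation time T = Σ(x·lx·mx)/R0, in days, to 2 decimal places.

3.01

lx = nx/n0 = nx/150: 1, 1, 1, 0.92, 0.72667…, 0.48667…, 0.01333…
lx·mx: 0, 0, 1.59, 1.3708, 0.770267…, 0.418533…, 0.0048… → R0 = 4.1544…
x·lx·mx: 0, 0, 3.18, 4.1124, 3.081067…, 2.092667…, 0.0288… → Σ = 12.494933…
T = 12.494933… / 4.1544… = 3.007638… → 3.01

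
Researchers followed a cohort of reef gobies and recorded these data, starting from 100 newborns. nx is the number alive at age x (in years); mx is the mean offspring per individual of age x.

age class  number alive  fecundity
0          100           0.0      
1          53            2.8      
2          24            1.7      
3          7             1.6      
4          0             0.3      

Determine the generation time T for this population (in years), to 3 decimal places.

lx = nx/n0 = nx/100: 1, 0.53, 0.24, 0.07, 0
lx·mx: 0, 1.484, 0.408, 0.112, 0 → R0 = 2.004
x·lx·mx: 0, 1.484, 0.816, 0.336, 0 → Σ = 2.636
T = 2.636 / 2.004 = 1.315369… → 1.315

1.315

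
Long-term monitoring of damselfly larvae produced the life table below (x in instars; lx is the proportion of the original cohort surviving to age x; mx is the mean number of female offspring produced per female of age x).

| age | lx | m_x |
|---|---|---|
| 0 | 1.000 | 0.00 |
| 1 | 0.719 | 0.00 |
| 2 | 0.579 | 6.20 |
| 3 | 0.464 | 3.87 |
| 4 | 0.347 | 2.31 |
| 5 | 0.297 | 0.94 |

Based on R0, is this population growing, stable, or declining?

growing

R0 = Σ lx·mx = 0 + 0 + 3.5898 + 1.79568 + 0.80157 + 0.27918 = 6.46623
R0 > 1, so the population is growing.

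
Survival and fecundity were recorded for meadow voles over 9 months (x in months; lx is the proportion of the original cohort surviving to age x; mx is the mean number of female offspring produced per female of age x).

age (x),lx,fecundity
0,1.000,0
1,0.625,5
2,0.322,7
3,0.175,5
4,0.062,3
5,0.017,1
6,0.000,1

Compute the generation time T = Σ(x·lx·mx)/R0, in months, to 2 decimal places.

1.72

lx·mx: 0, 3.125, 2.254, 0.875, 0.186, 0.017, 0 → R0 = 6.457
x·lx·mx: 0, 3.125, 4.508, 2.625, 0.744, 0.085, 0 → Σ = 11.087
T = 11.087 / 6.457 = 1.717051… → 1.72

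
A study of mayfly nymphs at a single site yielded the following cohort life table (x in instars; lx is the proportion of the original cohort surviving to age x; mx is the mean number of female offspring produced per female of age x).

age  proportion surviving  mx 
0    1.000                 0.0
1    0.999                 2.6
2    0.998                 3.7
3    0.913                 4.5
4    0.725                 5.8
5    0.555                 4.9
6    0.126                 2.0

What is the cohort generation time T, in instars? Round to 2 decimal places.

3.09

lx·mx: 0, 2.5974, 3.6926, 4.1085, 4.205, 2.7195, 0.252 → R0 = 17.575
x·lx·mx: 0, 2.5974, 7.3852, 12.3255, 16.82, 13.5975, 1.512 → Σ = 54.2376
T = 54.2376 / 17.575 = 3.086065… → 3.09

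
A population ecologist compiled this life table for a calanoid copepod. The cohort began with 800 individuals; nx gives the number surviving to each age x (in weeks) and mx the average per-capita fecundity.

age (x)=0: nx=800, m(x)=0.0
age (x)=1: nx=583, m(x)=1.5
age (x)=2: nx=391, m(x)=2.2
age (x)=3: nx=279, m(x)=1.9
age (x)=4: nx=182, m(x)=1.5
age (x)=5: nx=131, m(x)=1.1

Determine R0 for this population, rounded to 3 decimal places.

lx = nx/n0 = nx/800: 1, 0.72875, 0.48875, 0.34875, 0.2275, 0.16375
lx·mx by age: 0, 1.093125, 1.07525, 0.662625, 0.34125, 0.180125
R0 = Σ lx·mx = 3.352375 → 3.352

3.352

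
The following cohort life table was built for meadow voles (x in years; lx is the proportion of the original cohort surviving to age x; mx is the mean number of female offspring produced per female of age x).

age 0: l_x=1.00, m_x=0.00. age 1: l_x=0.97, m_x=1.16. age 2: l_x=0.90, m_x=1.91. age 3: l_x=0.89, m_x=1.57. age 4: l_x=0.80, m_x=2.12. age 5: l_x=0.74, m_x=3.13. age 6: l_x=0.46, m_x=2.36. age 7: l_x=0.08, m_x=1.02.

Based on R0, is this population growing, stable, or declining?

R0 = Σ lx·mx = 0 + 1.1252 + 1.719 + 1.3973 + 1.696 + 2.3162 + 1.0856 + 0.0816 = 9.4209
R0 > 1, so the population is growing.

growing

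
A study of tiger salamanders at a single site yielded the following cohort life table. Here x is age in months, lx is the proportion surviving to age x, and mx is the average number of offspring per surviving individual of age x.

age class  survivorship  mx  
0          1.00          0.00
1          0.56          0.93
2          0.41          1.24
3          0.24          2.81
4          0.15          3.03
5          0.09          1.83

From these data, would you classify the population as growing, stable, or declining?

R0 = Σ lx·mx = 0 + 0.5208 + 0.5084 + 0.6744 + 0.4545 + 0.1647 = 2.3228
R0 > 1, so the population is growing.

growing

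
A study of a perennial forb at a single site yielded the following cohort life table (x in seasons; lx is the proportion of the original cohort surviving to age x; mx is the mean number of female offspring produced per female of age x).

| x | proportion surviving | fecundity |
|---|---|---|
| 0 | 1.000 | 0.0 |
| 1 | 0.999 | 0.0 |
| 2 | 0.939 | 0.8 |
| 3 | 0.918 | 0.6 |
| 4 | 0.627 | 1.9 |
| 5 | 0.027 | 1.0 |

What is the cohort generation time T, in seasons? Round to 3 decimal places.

3.196

lx·mx: 0, 0, 0.7512, 0.5508, 1.1913, 0.027 → R0 = 2.5203
x·lx·mx: 0, 0, 1.5024, 1.6524, 4.7652, 0.135 → Σ = 8.055
T = 8.055 / 2.5203 = 3.196048… → 3.196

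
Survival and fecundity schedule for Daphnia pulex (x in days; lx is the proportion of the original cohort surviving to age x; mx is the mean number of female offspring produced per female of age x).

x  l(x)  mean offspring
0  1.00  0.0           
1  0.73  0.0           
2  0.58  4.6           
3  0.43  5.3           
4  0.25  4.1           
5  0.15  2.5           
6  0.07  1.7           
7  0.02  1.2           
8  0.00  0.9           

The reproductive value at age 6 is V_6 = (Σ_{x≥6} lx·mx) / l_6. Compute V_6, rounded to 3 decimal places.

2.043

lx·mx for x ≥ 6: 0.119, 0.024, 0 → sum = 0.143
V_6 = 0.143 / l_6 = 0.143 / 0.07 = 2.042857… → 2.043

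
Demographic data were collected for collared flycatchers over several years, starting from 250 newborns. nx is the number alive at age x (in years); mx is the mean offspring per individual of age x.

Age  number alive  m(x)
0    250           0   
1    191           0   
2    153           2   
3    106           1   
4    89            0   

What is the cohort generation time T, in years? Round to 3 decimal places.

2.257

lx = nx/n0 = nx/250: 1, 0.764, 0.612, 0.424, 0.356
lx·mx: 0, 0, 1.224, 0.424, 0 → R0 = 1.648
x·lx·mx: 0, 0, 2.448, 1.272, 0 → Σ = 3.72
T = 3.72 / 1.648 = 2.257282… → 2.257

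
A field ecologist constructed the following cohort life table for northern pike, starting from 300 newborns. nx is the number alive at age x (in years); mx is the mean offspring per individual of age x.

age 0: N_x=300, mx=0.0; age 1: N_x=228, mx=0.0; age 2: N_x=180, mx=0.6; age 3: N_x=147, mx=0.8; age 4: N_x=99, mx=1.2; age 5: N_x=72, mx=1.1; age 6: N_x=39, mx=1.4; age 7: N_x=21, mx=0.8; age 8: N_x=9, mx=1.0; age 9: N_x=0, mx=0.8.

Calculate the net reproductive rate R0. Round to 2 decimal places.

1.68

lx = nx/n0 = nx/300: 1, 0.76, 0.6, 0.49, 0.33, 0.24, 0.13, 0.07, 0.03, 0
lx·mx by age: 0, 0, 0.36, 0.392, 0.396, 0.264, 0.182, 0.056, 0.03, 0
R0 = Σ lx·mx = 1.68 → 1.68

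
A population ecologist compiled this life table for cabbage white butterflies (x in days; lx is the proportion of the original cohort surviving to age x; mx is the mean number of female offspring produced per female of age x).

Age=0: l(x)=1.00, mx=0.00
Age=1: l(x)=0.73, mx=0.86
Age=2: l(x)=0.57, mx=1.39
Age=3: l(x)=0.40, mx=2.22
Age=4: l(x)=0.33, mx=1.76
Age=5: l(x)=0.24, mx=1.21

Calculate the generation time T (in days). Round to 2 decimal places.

2.72

lx·mx: 0, 0.6278, 0.7923, 0.888, 0.5808, 0.2904 → R0 = 3.1793
x·lx·mx: 0, 0.6278, 1.5846, 2.664, 2.3232, 1.452 → Σ = 8.6516
T = 8.6516 / 3.1793 = 2.721228… → 2.72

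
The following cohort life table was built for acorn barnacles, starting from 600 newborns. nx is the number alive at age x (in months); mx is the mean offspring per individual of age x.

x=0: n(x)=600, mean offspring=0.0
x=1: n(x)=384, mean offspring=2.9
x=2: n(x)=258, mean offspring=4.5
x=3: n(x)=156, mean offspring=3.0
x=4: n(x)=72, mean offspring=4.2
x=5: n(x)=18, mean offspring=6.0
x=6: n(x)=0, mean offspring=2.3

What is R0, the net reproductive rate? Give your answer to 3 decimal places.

lx = nx/n0 = nx/600: 1, 0.64, 0.43, 0.26, 0.12, 0.03, 0
lx·mx by age: 0, 1.856, 1.935, 0.78, 0.504, 0.18, 0
R0 = Σ lx·mx = 5.255 → 5.255

5.255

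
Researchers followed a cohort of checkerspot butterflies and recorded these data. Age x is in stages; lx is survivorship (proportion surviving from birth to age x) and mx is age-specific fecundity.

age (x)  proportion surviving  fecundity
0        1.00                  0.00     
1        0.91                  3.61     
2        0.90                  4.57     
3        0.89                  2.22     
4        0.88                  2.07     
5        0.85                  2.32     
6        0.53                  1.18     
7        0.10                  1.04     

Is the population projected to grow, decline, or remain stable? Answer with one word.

growing

R0 = Σ lx·mx = 0 + 3.2851 + 4.113 + 1.9758 + 1.8216 + 1.972 + 0.6254 + 0.104 = 13.8969
R0 > 1, so the population is growing.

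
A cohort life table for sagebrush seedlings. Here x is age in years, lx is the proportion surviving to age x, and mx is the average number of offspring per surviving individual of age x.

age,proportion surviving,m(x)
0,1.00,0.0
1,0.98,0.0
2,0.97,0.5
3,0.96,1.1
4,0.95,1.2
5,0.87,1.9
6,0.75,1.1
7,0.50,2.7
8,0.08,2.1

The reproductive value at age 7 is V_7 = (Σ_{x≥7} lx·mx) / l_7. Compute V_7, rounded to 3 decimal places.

3.036

lx·mx for x ≥ 7: 1.35, 0.168 → sum = 1.518
V_7 = 1.518 / l_7 = 1.518 / 0.5 = 3.036 → 3.036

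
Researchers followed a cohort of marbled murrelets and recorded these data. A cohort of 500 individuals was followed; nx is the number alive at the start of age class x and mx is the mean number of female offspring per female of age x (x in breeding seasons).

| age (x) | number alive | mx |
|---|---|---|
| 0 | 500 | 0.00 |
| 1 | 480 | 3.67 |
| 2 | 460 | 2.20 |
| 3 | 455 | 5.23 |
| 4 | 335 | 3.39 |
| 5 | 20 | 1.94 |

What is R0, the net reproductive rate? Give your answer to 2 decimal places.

lx = nx/n0 = nx/500: 1, 0.96, 0.92, 0.91, 0.67, 0.04
lx·mx by age: 0, 3.5232, 2.024, 4.7593, 2.2713, 0.0776
R0 = Σ lx·mx = 12.6554 → 12.66

12.66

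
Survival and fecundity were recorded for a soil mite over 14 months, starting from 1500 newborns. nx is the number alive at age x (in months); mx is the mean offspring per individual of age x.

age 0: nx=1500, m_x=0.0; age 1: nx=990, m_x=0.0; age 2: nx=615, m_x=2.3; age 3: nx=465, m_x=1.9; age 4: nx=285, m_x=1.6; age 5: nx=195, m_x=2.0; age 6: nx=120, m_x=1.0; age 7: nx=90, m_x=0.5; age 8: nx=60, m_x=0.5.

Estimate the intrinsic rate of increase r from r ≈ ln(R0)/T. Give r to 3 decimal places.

0.254

lx = nx/n0 = nx/1500: 1, 0.66, 0.41, 0.31, 0.19, 0.13, 0.08, 0.06, 0.04
R0 = Σ lx·mx = 0 + 0 + 0.943 + 0.589 + 0.304 + 0.26 + 0.08 + 0.03 + 0.02 = 2.226
Σ x·lx·mx = 7.019; T = 7.019/2.226 = 3.15319…
r ≈ ln(R0)/T = ln(2.226)/3.15319… = 0.25378… → 0.254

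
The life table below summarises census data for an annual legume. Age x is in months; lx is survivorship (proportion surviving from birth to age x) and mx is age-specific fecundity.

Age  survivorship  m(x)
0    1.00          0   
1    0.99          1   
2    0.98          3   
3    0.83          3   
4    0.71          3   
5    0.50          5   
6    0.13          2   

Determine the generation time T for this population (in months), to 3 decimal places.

lx·mx: 0, 0.99, 2.94, 2.49, 2.13, 2.5, 0.26 → R0 = 11.31
x·lx·mx: 0, 0.99, 5.88, 7.47, 8.52, 12.5, 1.56 → Σ = 36.92
T = 36.92 / 11.31 = 3.264368… → 3.264

3.264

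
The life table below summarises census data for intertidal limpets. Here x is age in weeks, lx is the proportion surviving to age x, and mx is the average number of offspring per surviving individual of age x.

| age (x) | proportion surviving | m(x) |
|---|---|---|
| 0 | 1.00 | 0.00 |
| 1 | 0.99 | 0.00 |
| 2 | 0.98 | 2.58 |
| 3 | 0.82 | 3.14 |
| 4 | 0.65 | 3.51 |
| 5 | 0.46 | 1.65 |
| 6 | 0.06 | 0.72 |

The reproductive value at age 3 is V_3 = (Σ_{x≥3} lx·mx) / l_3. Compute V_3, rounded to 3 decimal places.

lx·mx for x ≥ 3: 2.5748, 2.2815, 0.759, 0.0432 → sum = 5.6585
V_3 = 5.6585 / l_3 = 5.6585 / 0.82 = 6.90061… → 6.901

6.901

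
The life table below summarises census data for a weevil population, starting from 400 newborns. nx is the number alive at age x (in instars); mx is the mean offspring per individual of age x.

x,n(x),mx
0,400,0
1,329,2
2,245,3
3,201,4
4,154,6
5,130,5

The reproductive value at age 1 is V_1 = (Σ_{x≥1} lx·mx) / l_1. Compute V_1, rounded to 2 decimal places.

lx = nx/n0 = nx/400: 1, 0.8225, 0.6125, 0.5025, 0.385, 0.325
lx·mx for x ≥ 1: 1.645, 1.8375, 2.01, 2.31, 1.625 → sum = 9.4275
V_1 = 9.4275 / l_1 = 9.4275 / 0.8225 = 11.462006… → 11.46

11.46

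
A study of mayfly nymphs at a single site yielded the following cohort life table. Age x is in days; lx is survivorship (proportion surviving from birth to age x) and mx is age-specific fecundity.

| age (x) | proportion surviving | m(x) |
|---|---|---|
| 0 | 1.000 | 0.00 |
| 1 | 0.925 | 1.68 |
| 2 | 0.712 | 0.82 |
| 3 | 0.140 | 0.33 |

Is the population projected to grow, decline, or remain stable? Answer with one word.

growing

R0 = Σ lx·mx = 0 + 1.554 + 0.58384 + 0.0462 = 2.18404
R0 > 1, so the population is growing.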